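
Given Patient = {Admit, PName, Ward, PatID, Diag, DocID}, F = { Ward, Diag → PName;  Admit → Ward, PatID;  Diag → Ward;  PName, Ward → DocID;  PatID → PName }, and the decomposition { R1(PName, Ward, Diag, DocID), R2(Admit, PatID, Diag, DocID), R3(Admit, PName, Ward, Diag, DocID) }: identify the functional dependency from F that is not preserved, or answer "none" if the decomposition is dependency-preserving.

PatID → PName

Check PatID → PName: no single fragment contains all of {PName, PatID}, and the restricted closure of {PatID} across the fragments never reaches {PName}.
Ward, Diag → PName is preserved.
Admit → Ward, PatID is preserved.
Diag → Ward is preserved.
PName, Ward → DocID is preserved.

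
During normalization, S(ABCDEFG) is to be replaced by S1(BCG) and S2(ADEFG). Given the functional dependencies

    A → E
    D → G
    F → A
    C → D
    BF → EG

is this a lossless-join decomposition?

No

Common attributes: S1 ∩ S2 = {G}.
No dependency enlarges {G}, so (G)⁺ = {G}.
The closure contains neither all of S1 = {BCG} nor all of S2 = {ADEFG}, so the common attributes are not a superkey of either fragment. The join is lossy.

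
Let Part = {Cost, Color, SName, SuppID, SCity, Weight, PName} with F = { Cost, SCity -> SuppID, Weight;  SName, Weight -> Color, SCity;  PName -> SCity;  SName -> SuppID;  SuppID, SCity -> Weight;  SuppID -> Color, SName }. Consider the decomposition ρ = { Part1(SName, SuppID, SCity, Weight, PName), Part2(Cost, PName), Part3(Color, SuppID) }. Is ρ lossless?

No

Chase test. Columns are Cost, Color, SName, SuppID, SCity, Weight, PName; row i has aⱼ where attribute j ∈ Parti, else bᵢⱼ.
Initial tableau (one row per fragment):
  row 1: b11 b12 a3 a4 a5 a6 a7
  row 2: a1 b22 b23 b24 b25 b26 a7
  row 3: b31 a2 b33 a4 b35 b36 b37
Rows 1 and 2 agree on PName; apply PName→SCity and equate their SCity entries.
Rows 1 and 3 agree on SuppID; apply SuppID→Color, SName and equate their Color, SName entries.
No row becomes fully distinguished — the join is lossy.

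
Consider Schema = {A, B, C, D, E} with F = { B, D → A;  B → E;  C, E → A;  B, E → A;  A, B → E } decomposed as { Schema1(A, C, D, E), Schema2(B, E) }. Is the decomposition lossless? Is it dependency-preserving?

Lossless test: (E)⁺ = {E}, which is a superkey of neither fragment — lossy.
Dependency preservation: the restricted closure of {B, D} across the fragments never reaches {A}, so B, D → A cannot be enforced without a join — not preserved.

lossy and not dependency-preserving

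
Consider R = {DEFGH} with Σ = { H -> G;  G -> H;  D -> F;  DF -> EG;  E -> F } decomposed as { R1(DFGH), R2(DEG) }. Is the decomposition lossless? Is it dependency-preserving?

lossless but not dependency-preserving

Lossless test: (DG)⁺ = {DEFGH}, which contains all of one fragment — lossless.
Dependency preservation: the restricted closure of {E} across the fragments never reaches {F}, so E → F cannot be enforced without a join — not preserved.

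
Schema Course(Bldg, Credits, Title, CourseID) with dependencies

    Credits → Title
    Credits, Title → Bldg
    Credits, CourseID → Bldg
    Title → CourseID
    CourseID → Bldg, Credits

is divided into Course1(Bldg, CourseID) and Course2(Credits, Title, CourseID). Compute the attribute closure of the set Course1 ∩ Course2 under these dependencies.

Bldg, Credits, Title, CourseID

Course1 ∩ Course2 = {CourseID}.
CourseID → Bldg, Credits applies, adding Bldg, Credits
Credits → Title applies, adding Title
Closure: {Bldg, Credits, Title, CourseID}.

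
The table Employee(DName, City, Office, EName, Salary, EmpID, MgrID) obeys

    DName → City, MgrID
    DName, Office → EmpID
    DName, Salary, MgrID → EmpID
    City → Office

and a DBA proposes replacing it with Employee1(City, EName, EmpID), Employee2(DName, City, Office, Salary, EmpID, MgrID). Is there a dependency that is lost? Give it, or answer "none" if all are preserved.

none

DName → City, MgrID lies within Employee2.
DName, Office → EmpID lies within Employee2.
DName, Salary, MgrID → EmpID lies within Employee2.
City → Office lies within Employee2.
Every dependency is enforceable on the fragments, so the decomposition is dependency-preserving.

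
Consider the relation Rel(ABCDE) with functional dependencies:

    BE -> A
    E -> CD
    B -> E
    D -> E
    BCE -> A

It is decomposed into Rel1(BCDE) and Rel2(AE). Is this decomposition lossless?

Common attributes: Rel1 ∩ Rel2 = {E}.
Closure of {E}: E → CD applies, adding CD. So (E)⁺ = {CDE}.
The closure contains neither all of Rel1 = {BCDE} nor all of Rel2 = {AE}, so the common attributes are not a superkey of either fragment. The join is lossy.

No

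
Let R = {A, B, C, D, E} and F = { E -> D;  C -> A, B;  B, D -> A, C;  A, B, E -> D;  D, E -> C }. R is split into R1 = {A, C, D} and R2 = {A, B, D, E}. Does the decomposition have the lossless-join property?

Common attributes: R1 ∩ R2 = {A, D}.
No dependency enlarges {A, D}, so (A, D)⁺ = {A, D}.
The closure contains neither all of R1 = {A, C, D} nor all of R2 = {A, B, D, E}, so the common attributes are not a superkey of either fragment. The join is lossy.

No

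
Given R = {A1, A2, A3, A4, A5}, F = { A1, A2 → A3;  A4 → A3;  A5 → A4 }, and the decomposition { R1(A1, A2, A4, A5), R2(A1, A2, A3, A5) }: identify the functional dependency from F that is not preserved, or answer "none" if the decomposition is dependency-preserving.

Check A4 → A3: no single fragment contains all of {A3, A4}, and the restricted closure of {A4} across the fragments never reaches {A3}.
A1, A2 → A3 is preserved.
A5 → A4 is preserved.

A4 → A3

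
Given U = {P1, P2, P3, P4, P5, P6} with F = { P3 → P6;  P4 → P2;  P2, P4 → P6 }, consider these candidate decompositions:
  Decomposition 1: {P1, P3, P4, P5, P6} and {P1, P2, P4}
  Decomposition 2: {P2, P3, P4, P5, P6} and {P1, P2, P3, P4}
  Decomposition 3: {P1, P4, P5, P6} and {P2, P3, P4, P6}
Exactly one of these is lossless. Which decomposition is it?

Decomposition 1: common = {P1, P4}, closure = {P1, P2, P4, P6} → lossless.
Decomposition 2: common = {P2, P3, P4}, closure = {P2, P3, P4, P6} → lossy.
Decomposition 3: common = {P4, P6}, closure = {P2, P4, P6} → lossy.

Decomposition 1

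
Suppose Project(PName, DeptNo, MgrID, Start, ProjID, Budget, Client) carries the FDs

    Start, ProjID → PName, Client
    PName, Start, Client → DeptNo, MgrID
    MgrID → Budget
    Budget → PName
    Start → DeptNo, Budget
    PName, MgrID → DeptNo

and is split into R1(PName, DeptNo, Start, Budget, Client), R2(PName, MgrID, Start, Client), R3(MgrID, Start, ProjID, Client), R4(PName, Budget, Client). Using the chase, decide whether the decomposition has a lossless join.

Yes

Chase test. Columns are PName, DeptNo, MgrID, Start, ProjID, Budget, Client; row i has aⱼ where attribute j ∈ Ri, else bᵢⱼ.
Initial tableau (one row per fragment):
  row 1: a1 a2 b13 a4 b15 a6 a7
  row 2: a1 b22 a3 a4 b25 b26 a7
  row 3: b31 b32 a3 a4 a5 b36 a7
  row 4: a1 b42 b43 b44 b45 a6 a7
Rows 1 and 2 agree on PName, Start, Client; apply PName, Start, Client→DeptNo, MgrID and equate their DeptNo, MgrID entries.
Rows 1 and 2 agree on MgrID; apply MgrID→Budget and equate their Budget entries.
Rows 1 and 3 agree on MgrID; apply MgrID→Budget and equate their Budget entries.
Rows 1 and 3 agree on Budget; apply Budget→PName and equate their PName entries.
Rows 1 and 3 agree on Start; apply Start→DeptNo, Budget and equate their DeptNo, Budget entries.
Row 3 is now all distinguished symbols — the join is lossless.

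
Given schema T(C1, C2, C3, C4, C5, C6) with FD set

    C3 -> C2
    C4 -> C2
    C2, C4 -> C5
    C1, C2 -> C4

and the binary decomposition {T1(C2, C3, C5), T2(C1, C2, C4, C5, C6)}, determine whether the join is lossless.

Common attributes: T1 ∩ T2 = {C2, C5}.
No dependency enlarges {C2, C5}, so (C2, C5)⁺ = {C2, C5}.
The closure contains neither all of T1 = {C2, C3, C5} nor all of T2 = {C1, C2, C4, C5, C6}, so the common attributes are not a superkey of either fragment. The join is lossy.

No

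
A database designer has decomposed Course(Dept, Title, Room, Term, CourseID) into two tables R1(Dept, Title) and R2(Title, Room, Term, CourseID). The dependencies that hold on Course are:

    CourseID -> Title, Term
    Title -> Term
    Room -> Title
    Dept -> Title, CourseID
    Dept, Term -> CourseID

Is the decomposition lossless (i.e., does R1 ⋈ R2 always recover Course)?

Common attributes: R1 ∩ R2 = {Title}.
Closure of {Title}: Title → Term applies, adding Term. So (Title)⁺ = {Title, Term}.
The closure contains neither all of R1 = {Dept, Title} nor all of R2 = {Title, Room, Term, CourseID}, so the common attributes are not a superkey of either fragment. The join is lossy.

No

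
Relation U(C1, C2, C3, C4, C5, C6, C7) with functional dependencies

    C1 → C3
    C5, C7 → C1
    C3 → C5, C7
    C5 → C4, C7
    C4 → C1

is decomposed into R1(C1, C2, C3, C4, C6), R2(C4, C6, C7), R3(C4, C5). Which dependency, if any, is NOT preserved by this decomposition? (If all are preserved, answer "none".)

none

C1 → C3 lies within R1.
C5, C7 → C1: restricted closure across fragments reaches C1.
C3 → C5, C7: restricted closure across fragments reaches C5, C7.
C5 → C4, C7: restricted closure across fragments reaches C4, C7.
C4 → C1 lies within R1.
Every dependency is enforceable on the fragments, so the decomposition is dependency-preserving.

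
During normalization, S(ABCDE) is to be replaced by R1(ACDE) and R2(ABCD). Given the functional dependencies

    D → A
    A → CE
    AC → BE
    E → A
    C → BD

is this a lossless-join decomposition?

Common attributes: R1 ∩ R2 = {ACD}.
Closure of {ACD}: A → CE applies, adding E; AC → BE applies, adding B. So (ACD)⁺ = {ABCDE}.
This closure contains every attribute of R1, so R1 ∩ R2 → R1. The join is lossless.

Yes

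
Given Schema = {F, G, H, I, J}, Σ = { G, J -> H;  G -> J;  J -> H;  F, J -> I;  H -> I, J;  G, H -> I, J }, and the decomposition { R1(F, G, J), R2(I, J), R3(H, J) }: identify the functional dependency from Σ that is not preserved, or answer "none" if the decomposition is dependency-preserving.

none

G, J → H: restricted closure across fragments reaches H.
G → J lies within R1.
J → H lies within R3.
F, J → I: restricted closure across fragments reaches I.
H → I, J: restricted closure across fragments reaches I, J.
G, H → I, J: restricted closure across fragments reaches I, J.
Every dependency is enforceable on the fragments, so the decomposition is dependency-preserving.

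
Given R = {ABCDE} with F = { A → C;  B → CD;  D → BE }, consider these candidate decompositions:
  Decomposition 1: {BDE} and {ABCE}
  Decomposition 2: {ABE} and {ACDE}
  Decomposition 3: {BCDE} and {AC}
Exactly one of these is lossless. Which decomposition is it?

Decomposition 1

Decomposition 1: common = {BE}, closure = {BCDE} → lossless.
Decomposition 2: common = {AE}, closure = {ACE} → lossy.
Decomposition 3: common = {C}, closure = {C} → lossy.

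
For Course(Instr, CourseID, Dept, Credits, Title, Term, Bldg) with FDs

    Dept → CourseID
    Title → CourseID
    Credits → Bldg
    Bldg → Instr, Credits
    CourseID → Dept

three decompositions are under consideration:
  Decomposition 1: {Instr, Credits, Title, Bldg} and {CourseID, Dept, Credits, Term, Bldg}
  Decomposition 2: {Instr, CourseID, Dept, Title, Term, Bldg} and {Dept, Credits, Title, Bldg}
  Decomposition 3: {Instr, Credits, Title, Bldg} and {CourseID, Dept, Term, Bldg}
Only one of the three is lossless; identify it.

Decomposition 1: common = {Credits, Bldg}, closure = {Instr, Credits, Bldg} → lossy.
Decomposition 2: common = {Dept, Title, Bldg}, closure = {Instr, CourseID, Dept, Credits, Title, Bldg} → lossless.
Decomposition 3: common = {Bldg}, closure = {Instr, Credits, Bldg} → lossy.

Decomposition 2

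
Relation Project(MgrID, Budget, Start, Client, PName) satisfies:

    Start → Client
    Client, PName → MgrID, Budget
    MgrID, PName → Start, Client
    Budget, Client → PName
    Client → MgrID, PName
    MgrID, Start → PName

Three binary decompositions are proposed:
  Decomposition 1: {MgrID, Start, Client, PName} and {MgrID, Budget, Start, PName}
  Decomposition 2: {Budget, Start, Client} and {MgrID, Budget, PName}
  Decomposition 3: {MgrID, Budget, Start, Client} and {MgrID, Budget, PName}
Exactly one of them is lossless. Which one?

Decomposition 1: common = {MgrID, Start, PName}, closure = {MgrID, Budget, Start, Client, PName} → lossless.
Decomposition 2: common = {Budget}, closure = {Budget} → lossy.
Decomposition 3: common = {MgrID, Budget}, closure = {MgrID, Budget} → lossy.

Decomposition 1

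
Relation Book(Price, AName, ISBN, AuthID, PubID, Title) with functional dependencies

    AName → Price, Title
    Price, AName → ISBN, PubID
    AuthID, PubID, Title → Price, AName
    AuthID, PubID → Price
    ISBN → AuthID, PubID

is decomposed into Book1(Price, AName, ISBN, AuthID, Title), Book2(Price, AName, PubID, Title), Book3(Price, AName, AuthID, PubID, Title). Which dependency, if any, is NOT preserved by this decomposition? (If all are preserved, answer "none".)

ISBN → AuthID, PubID

Check ISBN → AuthID, PubID: no single fragment contains all of {ISBN, AuthID, PubID}, and the restricted closure of {ISBN} across the fragments never reaches {AuthID, PubID}.
AName → Price, Title is preserved.
Price, AName → ISBN, PubID is preserved.
AuthID, PubID, Title → Price, AName is preserved.
AuthID, PubID → Price is preserved.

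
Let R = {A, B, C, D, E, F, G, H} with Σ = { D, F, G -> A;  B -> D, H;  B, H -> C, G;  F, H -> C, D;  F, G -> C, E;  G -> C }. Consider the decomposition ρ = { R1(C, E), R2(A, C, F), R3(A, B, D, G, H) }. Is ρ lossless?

Chase test. Columns are A, B, C, D, E, F, G, H; row i has aⱼ where attribute j ∈ Ri, else bᵢⱼ.
Initial tableau (one row per fragment):
  row 1: b11 b12 a3 b14 a5 b16 b17 b18
  row 2: a1 b22 a3 b24 b25 a6 b27 b28
  row 3: a1 a2 b33 a4 b35 b36 a7 a8
No row becomes fully distinguished — the join is lossy.

No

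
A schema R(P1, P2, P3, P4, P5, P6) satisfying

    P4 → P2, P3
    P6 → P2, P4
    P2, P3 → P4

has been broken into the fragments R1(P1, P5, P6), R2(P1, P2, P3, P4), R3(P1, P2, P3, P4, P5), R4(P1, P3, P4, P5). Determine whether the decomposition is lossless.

No

Chase test. Columns are P1, P2, P3, P4, P5, P6; row i has aⱼ where attribute j ∈ Ri, else bᵢⱼ.
Initial tableau (one row per fragment):
  row 1: a1 b12 b13 b14 a5 a6
  row 2: a1 a2 a3 a4 b25 b26
  row 3: a1 a2 a3 a4 a5 b36
  row 4: a1 b42 a3 a4 a5 b46
Rows 2 and 4 agree on P4; apply P4→P2, P3 and equate their P2, P3 entries.
No row becomes fully distinguished — the join is lossy.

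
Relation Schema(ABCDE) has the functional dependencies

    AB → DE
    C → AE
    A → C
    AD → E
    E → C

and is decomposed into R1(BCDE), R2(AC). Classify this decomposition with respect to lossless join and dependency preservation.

Lossless test: (C)⁺ = {ACE}, which contains all of one fragment — lossless.
Dependency preservation: AB → DE; C → AE; AD → E are not contained in any single fragment, but the restricted closure of each left-hand side across the fragments still reaches the right-hand side; the remaining FDs each lie inside some fragment. All dependencies are preserved.

lossless and dependency-preserving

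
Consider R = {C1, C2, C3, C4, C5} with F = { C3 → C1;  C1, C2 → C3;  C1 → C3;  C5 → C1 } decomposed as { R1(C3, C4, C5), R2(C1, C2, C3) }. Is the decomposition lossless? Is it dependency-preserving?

Lossless test: (C3)⁺ = {C1, C3}, which is a superkey of neither fragment — lossy.
Dependency preservation: C5 → C1 is not contained in any single fragment, but the restricted closure of its left-hand side across the fragments still reaches the right-hand side; the remaining FDs each lie inside some fragment. All dependencies are preserved.

lossy but dependency-preserving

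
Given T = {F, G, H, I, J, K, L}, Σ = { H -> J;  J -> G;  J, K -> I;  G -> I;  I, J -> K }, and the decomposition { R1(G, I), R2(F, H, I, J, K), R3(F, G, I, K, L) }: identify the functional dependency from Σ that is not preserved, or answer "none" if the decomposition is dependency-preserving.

J -> G

Check J → G: no single fragment contains all of {G, J}, and the restricted closure of {J} across the fragments never reaches {G}.
H → J is preserved.
J, K → I is preserved.
G → I is preserved.
I, J → K is preserved.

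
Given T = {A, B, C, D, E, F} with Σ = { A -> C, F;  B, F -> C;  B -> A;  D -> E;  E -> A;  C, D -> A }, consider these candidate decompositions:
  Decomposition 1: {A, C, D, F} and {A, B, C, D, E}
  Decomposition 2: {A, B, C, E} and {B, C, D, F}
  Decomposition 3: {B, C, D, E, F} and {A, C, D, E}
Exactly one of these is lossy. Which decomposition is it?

Decomposition 1: common = {A, C, D}, closure = {A, C, D, E, F} → lossless.
Decomposition 2: common = {B, C}, closure = {A, B, C, F} → lossy.
Decomposition 3: common = {C, D, E}, closure = {A, C, D, E, F} → lossless.

Decomposition 2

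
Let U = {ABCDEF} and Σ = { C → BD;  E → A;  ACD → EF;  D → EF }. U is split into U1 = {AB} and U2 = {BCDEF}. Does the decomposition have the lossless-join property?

Common attributes: U1 ∩ U2 = {B}.
No dependency enlarges {B}, so (B)⁺ = {B}.
The closure contains neither all of U1 = {AB} nor all of U2 = {BCDEF}, so the common attributes are not a superkey of either fragment. The join is lossy.

No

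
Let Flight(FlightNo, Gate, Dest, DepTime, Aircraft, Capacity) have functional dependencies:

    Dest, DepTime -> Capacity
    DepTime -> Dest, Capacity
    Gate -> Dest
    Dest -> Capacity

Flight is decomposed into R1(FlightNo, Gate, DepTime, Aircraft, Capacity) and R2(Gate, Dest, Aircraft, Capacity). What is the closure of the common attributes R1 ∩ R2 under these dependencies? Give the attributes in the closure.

Gate, Dest, Aircraft, Capacity

R1 ∩ R2 = {Gate, Aircraft, Capacity}.
Gate → Dest applies, adding Dest
Closure: {Gate, Dest, Aircraft, Capacity}.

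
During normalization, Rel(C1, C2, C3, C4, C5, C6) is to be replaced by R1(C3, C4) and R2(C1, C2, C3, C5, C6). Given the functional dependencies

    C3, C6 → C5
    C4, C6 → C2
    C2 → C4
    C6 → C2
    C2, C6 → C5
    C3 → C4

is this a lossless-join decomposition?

Common attributes: R1 ∩ R2 = {C3}.
Closure of {C3}: C3 → C4 applies, adding C4. So (C3)⁺ = {C3, C4}.
This closure contains every attribute of R1, so R1 ∩ R2 → R1. The join is lossless.

Yes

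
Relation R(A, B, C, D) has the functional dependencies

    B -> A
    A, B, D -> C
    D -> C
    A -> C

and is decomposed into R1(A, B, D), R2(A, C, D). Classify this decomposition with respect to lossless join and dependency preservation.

Lossless test: (A, D)⁺ = {A, C, D}, which contains all of one fragment — lossless.
Dependency preservation: A, B, D → C is not contained in any single fragment, but the restricted closure of its left-hand side across the fragments still reaches the right-hand side; the remaining FDs each lie inside some fragment. All dependencies are preserved.

lossless and dependency-preserving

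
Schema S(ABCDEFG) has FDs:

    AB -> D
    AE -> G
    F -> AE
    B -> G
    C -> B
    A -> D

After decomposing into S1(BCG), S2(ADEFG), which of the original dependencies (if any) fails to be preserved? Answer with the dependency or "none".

none

AB → D: restricted closure across fragments reaches D.
AE → G lies within S2.
F → AE lies within S2.
B → G lies within S1.
C → B lies within S1.
A → D lies within S2.
Every dependency is enforceable on the fragments, so the decomposition is dependency-preserving.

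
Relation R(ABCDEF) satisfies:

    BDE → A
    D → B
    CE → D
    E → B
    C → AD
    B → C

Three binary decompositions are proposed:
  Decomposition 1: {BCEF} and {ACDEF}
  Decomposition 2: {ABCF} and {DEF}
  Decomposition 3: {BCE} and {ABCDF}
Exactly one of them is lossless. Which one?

Decomposition 1

Decomposition 1: common = {CEF}, closure = {ABCDEF} → lossless.
Decomposition 2: common = {F}, closure = {F} → lossy.
Decomposition 3: common = {BC}, closure = {ABCD} → lossy.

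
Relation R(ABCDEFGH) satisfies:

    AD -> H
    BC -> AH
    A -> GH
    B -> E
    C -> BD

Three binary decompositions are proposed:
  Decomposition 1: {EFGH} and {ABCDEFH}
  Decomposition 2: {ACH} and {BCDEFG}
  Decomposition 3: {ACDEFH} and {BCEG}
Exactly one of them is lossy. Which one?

Decomposition 1: common = {EFH}, closure = {EFH} → lossy.
Decomposition 2: common = {C}, closure = {ABCDEGH} → lossless.
Decomposition 3: common = {CE}, closure = {ABCDEGH} → lossless.

Decomposition 1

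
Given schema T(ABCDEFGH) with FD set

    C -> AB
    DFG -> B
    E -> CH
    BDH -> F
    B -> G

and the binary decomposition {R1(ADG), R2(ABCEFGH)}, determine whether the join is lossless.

No

Common attributes: R1 ∩ R2 = {AG}.
No dependency enlarges {AG}, so (AG)⁺ = {AG}.
The closure contains neither all of R1 = {ADG} nor all of R2 = {ABCEFGH}, so the common attributes are not a superkey of either fragment. The join is lossy.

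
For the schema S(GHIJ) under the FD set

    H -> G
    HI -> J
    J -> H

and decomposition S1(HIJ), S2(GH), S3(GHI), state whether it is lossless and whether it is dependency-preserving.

Lossless test (chase): Rows 1 and 2 agree on H; apply H→G and equate their G entries. Rows 1 and 3 agree on HI; apply HI→J and equate their J entries. Row 1 is now all distinguished symbols — the join is lossless.
Dependency preservation: every FD's attributes lie within a single fragment, so each can be enforced locally — preserved.

lossless and dependency-preserving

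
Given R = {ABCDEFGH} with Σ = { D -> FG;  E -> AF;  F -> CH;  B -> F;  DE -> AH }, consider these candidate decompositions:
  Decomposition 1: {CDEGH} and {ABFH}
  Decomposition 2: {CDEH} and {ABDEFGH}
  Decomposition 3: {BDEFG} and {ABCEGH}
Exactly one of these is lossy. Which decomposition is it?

Decomposition 1: common = {H}, closure = {H} → lossy.
Decomposition 2: common = {DEH}, closure = {ACDEFGH} → lossless.
Decomposition 3: common = {BEG}, closure = {ABCEFGH} → lossless.

Decomposition 1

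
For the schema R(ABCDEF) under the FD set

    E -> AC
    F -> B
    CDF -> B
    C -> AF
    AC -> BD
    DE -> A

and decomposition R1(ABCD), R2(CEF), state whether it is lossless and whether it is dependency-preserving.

Lossless test: (C)⁺ = {ABCDF}, which contains all of one fragment — lossless.
Dependency preservation: the restricted closure of {F} across the fragments never reaches {B}, so F → B cannot be enforced without a join — not preserved.

lossless but not dependency-preserving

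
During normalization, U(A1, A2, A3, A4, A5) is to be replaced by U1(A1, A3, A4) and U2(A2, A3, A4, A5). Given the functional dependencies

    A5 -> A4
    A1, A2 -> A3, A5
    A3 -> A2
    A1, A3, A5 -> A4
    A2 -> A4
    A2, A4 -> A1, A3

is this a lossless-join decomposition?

Common attributes: U1 ∩ U2 = {A3, A4}.
Closure of {A3, A4}: A3 → A2 applies, adding A2; A2, A4 → A1, A3 applies, adding A1; A1, A2 → A3, A5 applies, adding A5. So (A3, A4)⁺ = {A1, A2, A3, A4, A5}.
This closure contains every attribute of U1, so U1 ∩ U2 → U1. The join is lossless.

Yes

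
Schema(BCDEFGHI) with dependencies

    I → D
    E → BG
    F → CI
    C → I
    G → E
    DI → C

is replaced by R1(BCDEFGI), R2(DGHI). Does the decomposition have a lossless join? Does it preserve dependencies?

lossy but dependency-preserving

Lossless test: (DGI)⁺ = {BCDEGI}, which is a superkey of neither fragment — lossy.
Dependency preservation: every FD's attributes lie within a single fragment, so each can be enforced locally — preserved.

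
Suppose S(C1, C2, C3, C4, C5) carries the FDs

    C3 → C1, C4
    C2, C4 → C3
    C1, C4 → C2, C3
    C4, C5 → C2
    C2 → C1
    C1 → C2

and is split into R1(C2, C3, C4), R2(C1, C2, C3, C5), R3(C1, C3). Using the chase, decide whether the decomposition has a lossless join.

Chase test. Columns are C1, C2, C3, C4, C5; row i has aⱼ where attribute j ∈ Ri, else bᵢⱼ.
Initial tableau (one row per fragment):
  row 1: b11 a2 a3 a4 b15
  row 2: a1 a2 a3 b24 a5
  row 3: a1 b32 a3 b34 b35
Rows 1 and 2 agree on C3; apply C3→C1, C4 and equate their C1, C4 entries.
Rows 1 and 3 agree on C3; apply C3→C1, C4 and equate their C1, C4 entries.
Rows 1 and 3 agree on C1, C4; apply C1, C4→C2, C3 and equate their C2, C3 entries.
Row 2 is now all distinguished symbols — the join is lossless.

Yes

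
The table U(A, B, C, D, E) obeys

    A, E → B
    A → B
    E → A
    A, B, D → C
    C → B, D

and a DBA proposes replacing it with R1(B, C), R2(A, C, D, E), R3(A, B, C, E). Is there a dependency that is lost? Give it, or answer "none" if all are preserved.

A, E → B lies within R3.
A → B lies within R3.
E → A lies within R2.
A, B, D → C: restricted closure across fragments reaches C.
C → B, D: restricted closure across fragments reaches B, D.
Every dependency is enforceable on the fragments, so the decomposition is dependency-preserving.

none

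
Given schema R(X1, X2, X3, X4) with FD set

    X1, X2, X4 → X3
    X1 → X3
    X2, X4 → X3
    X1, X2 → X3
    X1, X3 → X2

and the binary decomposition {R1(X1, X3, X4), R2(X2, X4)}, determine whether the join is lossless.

No

Common attributes: R1 ∩ R2 = {X4}.
No dependency enlarges {X4}, so (X4)⁺ = {X4}.
The closure contains neither all of R1 = {X1, X3, X4} nor all of R2 = {X2, X4}, so the common attributes are not a superkey of either fragment. The join is lossy.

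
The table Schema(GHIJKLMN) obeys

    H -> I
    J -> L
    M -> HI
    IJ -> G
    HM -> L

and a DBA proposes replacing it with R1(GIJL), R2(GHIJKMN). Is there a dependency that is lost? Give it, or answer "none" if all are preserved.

HM -> L

Check HM → L: no single fragment contains all of {HLM}, and the restricted closure of {HM} across the fragments never reaches {L}.
H → I is preserved.
J → L is preserved.
M → HI is preserved.
IJ → G is preserved.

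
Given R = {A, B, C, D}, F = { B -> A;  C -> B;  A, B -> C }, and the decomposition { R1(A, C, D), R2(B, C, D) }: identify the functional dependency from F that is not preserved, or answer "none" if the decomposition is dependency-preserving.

none

B → A: restricted closure across fragments reaches A.
C → B lies within R2.
A, B → C: restricted closure across fragments reaches C.
Every dependency is enforceable on the fragments, so the decomposition is dependency-preserving.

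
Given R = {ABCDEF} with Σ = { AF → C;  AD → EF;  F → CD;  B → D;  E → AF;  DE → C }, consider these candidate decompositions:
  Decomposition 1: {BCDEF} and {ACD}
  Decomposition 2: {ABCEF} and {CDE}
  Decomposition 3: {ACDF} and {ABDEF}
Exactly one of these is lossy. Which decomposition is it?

Decomposition 1

Decomposition 1: common = {CD}, closure = {CD} → lossy.
Decomposition 2: common = {CE}, closure = {ACDEF} → lossless.
Decomposition 3: common = {ADF}, closure = {ACDEF} → lossless.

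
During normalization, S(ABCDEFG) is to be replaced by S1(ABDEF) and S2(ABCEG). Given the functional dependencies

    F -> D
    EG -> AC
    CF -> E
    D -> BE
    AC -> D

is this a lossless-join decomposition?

No

Common attributes: S1 ∩ S2 = {ABE}.
No dependency enlarges {ABE}, so (ABE)⁺ = {ABE}.
The closure contains neither all of S1 = {ABDEF} nor all of S2 = {ABCEG}, so the common attributes are not a superkey of either fragment. The join is lossy.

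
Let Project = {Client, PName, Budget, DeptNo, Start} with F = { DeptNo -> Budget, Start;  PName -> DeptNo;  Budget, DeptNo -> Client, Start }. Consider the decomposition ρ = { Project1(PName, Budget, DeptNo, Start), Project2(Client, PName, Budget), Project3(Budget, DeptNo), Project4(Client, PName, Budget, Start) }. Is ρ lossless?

Yes

Chase test. Columns are Client, PName, Budget, DeptNo, Start; row i has aⱼ where attribute j ∈ Projecti, else bᵢⱼ.
Initial tableau (one row per fragment):
  row 1: b11 a2 a3 a4 a5
  row 2: a1 a2 a3 b24 b25
  row 3: b31 b32 a3 a4 b35
  row 4: a1 a2 a3 b44 a5
Rows 1 and 3 agree on DeptNo; apply DeptNo→Budget, Start and equate their Budget, Start entries.
Rows 1 and 2 agree on PName; apply PName→DeptNo and equate their DeptNo entries.
Rows 1 and 4 agree on PName; apply PName→DeptNo and equate their DeptNo entries.
Rows 1 and 2 agree on Budget, DeptNo; apply Budget, DeptNo→Client, Start and equate their Client, Start entries.
Rows 1 and 3 agree on Budget, DeptNo; apply Budget, DeptNo→Client, Start and equate their Client, Start entries.
Row 1 is now all distinguished symbols — the join is lossless.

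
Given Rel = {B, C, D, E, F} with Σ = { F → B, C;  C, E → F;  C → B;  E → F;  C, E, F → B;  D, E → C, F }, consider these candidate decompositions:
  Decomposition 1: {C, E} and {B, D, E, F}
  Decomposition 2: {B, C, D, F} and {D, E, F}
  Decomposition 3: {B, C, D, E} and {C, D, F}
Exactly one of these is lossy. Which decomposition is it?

Decomposition 3

Decomposition 1: common = {E}, closure = {B, C, E, F} → lossless.
Decomposition 2: common = {D, F}, closure = {B, C, D, F} → lossless.
Decomposition 3: common = {C, D}, closure = {B, C, D} → lossy.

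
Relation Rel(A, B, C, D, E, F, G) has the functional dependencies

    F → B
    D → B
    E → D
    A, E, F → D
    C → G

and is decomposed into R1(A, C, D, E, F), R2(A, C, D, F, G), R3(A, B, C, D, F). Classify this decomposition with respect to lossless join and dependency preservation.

lossless and dependency-preserving

Lossless test (chase): Rows 1 and 2 agree on F; apply F→B and equate their B entries. Rows 1 and 3 agree on F; apply F→B and equate their B entries. Rows 1 and 2 agree on C; apply C→G and equate their G entries. Rows 1 and 3 agree on C; apply C→G and equate their G entries. Row 1 is now all distinguished symbols — the join is lossless.
Dependency preservation: every FD's attributes lie within a single fragment, so each can be enforced locally — preserved.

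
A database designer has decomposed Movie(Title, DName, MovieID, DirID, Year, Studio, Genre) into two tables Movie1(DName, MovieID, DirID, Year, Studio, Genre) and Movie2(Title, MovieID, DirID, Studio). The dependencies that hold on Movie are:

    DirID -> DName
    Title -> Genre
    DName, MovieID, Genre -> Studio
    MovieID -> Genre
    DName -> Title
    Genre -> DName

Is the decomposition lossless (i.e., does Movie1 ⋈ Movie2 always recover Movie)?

Yes

Common attributes: Movie1 ∩ Movie2 = {MovieID, DirID, Studio}.
Closure of {MovieID, DirID, Studio}: DirID → DName applies, adding DName; MovieID → Genre applies, adding Genre; DName → Title applies, adding Title. So (MovieID, DirID, Studio)⁺ = {Title, DName, MovieID, DirID, Studio, Genre}.
This closure contains every attribute of Movie2, so Movie1 ∩ Movie2 → Movie2. The join is lossless.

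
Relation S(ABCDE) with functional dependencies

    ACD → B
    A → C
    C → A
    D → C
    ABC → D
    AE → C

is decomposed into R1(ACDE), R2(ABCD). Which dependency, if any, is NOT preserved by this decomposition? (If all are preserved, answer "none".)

ACD → B lies within R2.
A → C lies within R1.
C → A lies within R1.
D → C lies within R1.
ABC → D lies within R2.
AE → C lies within R1.
Every dependency is enforceable on the fragments, so the decomposition is dependency-preserving.

none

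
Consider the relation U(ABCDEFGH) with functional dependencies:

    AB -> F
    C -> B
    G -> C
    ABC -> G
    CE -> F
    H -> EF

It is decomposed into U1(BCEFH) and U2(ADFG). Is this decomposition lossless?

Common attributes: U1 ∩ U2 = {F}.
No dependency enlarges {F}, so (F)⁺ = {F}.
The closure contains neither all of U1 = {BCEFH} nor all of U2 = {ADFG}, so the common attributes are not a superkey of either fragment. The join is lossy.

No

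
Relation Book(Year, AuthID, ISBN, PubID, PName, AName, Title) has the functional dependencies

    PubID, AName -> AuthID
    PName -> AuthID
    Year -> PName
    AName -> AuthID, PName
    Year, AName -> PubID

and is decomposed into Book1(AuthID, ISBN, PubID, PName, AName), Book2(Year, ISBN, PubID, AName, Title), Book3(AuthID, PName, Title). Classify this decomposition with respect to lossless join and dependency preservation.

lossless but not dependency-preserving

Lossless test (chase): Rows 1 and 2 agree on PubID, AName; apply PubID, AName→AuthID and equate their AuthID entries. Rows 1 and 2 agree on AName; apply AName→AuthID, PName and equate their AuthID, PName entries. Row 2 is now all distinguished symbols — the join is lossless.
Dependency preservation: the restricted closure of {Year} across the fragments never reaches {PName}, so Year → PName cannot be enforced without a join — not preserved.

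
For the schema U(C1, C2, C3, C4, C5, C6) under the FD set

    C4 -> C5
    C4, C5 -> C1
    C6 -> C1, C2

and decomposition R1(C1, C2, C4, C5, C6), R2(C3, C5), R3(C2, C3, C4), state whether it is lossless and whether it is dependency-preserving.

Lossless test (chase): Rows 1 and 3 agree on C4; apply C4→C5 and equate their C5 entries. Rows 1 and 3 agree on C4, C5; apply C4, C5→C1 and equate their C1 entries. No row becomes fully distinguished — the join is lossy.
Dependency preservation: every FD's attributes lie within a single fragment, so each can be enforced locally — preserved.

lossy but dependency-preserving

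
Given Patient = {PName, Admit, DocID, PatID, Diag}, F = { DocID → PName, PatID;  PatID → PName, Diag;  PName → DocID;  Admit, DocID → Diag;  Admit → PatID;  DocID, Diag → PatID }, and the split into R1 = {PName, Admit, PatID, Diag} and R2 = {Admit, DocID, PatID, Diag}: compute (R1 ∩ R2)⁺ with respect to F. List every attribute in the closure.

R1 ∩ R2 = {Admit, PatID, Diag}.
PatID → PName, Diag applies, adding PName
PName → DocID applies, adding DocID
Closure: {PName, Admit, DocID, PatID, Diag}.

PName, Admit, DocID, PatID, Diag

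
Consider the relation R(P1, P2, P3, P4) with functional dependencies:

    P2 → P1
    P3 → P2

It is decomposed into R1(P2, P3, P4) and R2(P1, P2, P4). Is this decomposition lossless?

Yes

Common attributes: R1 ∩ R2 = {P2, P4}.
Closure of {P2, P4}: P2 → P1 applies, adding P1. So (P2, P4)⁺ = {P1, P2, P4}.
This closure contains every attribute of R2, so R1 ∩ R2 → R2. The join is lossless.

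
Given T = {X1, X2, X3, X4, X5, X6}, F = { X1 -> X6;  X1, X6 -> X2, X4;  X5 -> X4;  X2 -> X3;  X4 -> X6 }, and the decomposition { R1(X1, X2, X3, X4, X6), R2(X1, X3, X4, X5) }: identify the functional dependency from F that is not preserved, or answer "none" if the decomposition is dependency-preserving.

X1 → X6 lies within R1.
X1, X6 → X2, X4 lies within R1.
X5 → X4 lies within R2.
X2 → X3 lies within R1.
X4 → X6 lies within R1.
Every dependency is enforceable on the fragments, so the decomposition is dependency-preserving.

none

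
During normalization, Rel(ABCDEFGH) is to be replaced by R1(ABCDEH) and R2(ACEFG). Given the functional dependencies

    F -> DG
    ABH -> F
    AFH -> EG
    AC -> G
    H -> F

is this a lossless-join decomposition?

No

Common attributes: R1 ∩ R2 = {ACE}.
Closure of {ACE}: AC → G applies, adding G. So (ACE)⁺ = {ACEG}.
The closure contains neither all of R1 = {ABCDEH} nor all of R2 = {ACEFG}, so the common attributes are not a superkey of either fragment. The join is lossy.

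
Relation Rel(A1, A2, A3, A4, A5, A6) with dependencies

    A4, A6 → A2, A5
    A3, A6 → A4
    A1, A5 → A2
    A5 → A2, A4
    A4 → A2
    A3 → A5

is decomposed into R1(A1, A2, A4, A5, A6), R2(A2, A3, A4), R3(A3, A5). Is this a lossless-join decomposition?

No

Chase test. Columns are A1, A2, A3, A4, A5, A6; row i has aⱼ where attribute j ∈ Ri, else bᵢⱼ.
Initial tableau (one row per fragment):
  row 1: a1 a2 b13 a4 a5 a6
  row 2: b21 a2 a3 a4 b25 b26
  row 3: b31 b32 a3 b34 a5 b36
Rows 1 and 3 agree on A5; apply A5→A2, A4 and equate their A2, A4 entries.
Rows 2 and 3 agree on A3; apply A3→A5 and equate their A5 entries.
No row becomes fully distinguished — the join is lossy.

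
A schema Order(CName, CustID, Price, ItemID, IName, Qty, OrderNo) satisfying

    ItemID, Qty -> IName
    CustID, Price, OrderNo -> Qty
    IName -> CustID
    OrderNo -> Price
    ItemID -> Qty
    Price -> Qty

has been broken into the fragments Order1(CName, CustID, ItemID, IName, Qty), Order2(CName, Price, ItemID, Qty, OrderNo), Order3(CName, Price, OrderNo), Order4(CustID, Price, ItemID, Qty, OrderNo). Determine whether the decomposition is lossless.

Yes

Chase test. Columns are CName, CustID, Price, ItemID, IName, Qty, OrderNo; row i has aⱼ where attribute j ∈ Orderi, else bᵢⱼ.
Initial tableau (one row per fragment):
  row 1: a1 a2 b13 a4 a5 a6 b17
  row 2: a1 b22 a3 a4 b25 a6 a7
  row 3: a1 b32 a3 b34 b35 b36 a7
  row 4: b41 a2 a3 a4 b45 a6 a7
Rows 1 and 2 agree on ItemID, Qty; apply ItemID, Qty→IName and equate their IName entries.
Rows 1 and 4 agree on ItemID, Qty; apply ItemID, Qty→IName and equate their IName entries.
Rows 1 and 2 agree on IName; apply IName→CustID and equate their CustID entries.
Rows 2 and 3 agree on Price; apply Price→Qty and equate their Qty entries.
Row 2 is now all distinguished symbols — the join is lossless.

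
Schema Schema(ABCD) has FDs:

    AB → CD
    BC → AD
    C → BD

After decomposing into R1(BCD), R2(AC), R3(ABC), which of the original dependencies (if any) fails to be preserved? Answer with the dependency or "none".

none

AB → CD: restricted closure across fragments reaches CD.
BC → AD: restricted closure across fragments reaches AD.
C → BD lies within R1.
Every dependency is enforceable on the fragments, so the decomposition is dependency-preserving.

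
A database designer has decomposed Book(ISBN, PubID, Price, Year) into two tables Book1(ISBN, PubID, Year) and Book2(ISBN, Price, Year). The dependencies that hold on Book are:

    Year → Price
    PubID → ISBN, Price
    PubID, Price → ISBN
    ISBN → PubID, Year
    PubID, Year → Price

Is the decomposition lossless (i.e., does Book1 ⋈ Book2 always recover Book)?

Yes

Common attributes: Book1 ∩ Book2 = {ISBN, Year}.
Closure of {ISBN, Year}: Year → Price applies, adding Price; ISBN → PubID, Year applies, adding PubID. So (ISBN, Year)⁺ = {ISBN, PubID, Price, Year}.
This closure contains every attribute of Book1, so Book1 ∩ Book2 → Book1. The join is lossless.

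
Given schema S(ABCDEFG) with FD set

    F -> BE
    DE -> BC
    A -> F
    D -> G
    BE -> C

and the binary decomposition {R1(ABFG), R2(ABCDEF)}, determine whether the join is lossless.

No

Common attributes: R1 ∩ R2 = {ABF}.
Closure of {ABF}: F → BE applies, adding E; BE → C applies, adding C. So (ABF)⁺ = {ABCEF}.
The closure contains neither all of R1 = {ABFG} nor all of R2 = {ABCDEF}, so the common attributes are not a superkey of either fragment. The join is lossy.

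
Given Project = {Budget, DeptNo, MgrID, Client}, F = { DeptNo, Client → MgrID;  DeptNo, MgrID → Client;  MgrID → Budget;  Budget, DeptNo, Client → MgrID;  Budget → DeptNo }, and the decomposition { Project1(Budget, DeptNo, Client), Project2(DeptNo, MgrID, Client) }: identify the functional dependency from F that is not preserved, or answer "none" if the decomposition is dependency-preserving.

DeptNo, Client → MgrID lies within Project2.
DeptNo, MgrID → Client lies within Project2.
MgrID → Budget: restricted closure across fragments reaches Budget.
Budget, DeptNo, Client → MgrID: restricted closure across fragments reaches MgrID.
Budget → DeptNo lies within Project1.
Every dependency is enforceable on the fragments, so the decomposition is dependency-preserving.

none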